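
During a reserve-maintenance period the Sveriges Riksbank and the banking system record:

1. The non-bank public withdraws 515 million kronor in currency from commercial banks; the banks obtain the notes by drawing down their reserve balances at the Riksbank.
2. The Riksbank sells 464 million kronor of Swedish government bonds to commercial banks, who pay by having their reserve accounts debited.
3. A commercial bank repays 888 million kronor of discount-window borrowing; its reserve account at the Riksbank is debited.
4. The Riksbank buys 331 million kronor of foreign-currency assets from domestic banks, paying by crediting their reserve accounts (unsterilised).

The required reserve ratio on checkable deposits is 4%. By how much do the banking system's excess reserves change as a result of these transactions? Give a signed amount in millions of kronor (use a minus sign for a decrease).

-1515.4 million

Currency withdrawal 515 million kronor: reserves −515M, deposits −515M.
OMO sale (to banks) 464 million kronor: reserves −464M, deposits 0.
Discount-window repayment 888 million kronor: reserves −888M, deposits 0.
FX purchase 331 million kronor: reserves +331M, deposits 0.
Totals: Δreserves = −1536M, Δdeposits = −515M.
Δrequired reserves = 4% × −515M = −20.6M.
Δexcess reserves = Δreserves − Δrequired = −1536M − (−20.6M) = -1515.4 million.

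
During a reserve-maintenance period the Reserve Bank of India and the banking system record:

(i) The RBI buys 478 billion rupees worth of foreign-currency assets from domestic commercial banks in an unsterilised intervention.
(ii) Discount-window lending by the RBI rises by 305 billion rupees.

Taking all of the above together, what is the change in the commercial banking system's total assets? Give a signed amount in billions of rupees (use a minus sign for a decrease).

RBI balance sheet:
  Assets:      Loans to banks +305B, Foreign assets +478B
  Liabilities: Bank reserves +783B
Commercial banking system:
  Assets:      Reserves at CB +783B, Foreign assets −478B
  Liabilities: Borrowings from CB +305B
Change in total bank assets = +305 billion.

+305 billion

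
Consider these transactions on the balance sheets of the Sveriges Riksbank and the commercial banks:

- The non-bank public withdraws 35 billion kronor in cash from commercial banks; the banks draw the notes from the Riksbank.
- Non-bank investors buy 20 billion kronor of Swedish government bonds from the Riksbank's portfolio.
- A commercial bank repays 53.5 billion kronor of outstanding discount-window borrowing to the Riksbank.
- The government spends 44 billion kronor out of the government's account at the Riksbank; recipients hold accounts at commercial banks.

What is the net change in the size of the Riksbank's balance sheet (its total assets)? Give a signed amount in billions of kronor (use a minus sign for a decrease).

-73.5 billion

Currency withdrawal 35 billion kronor: only the composition of liabilities changes → 0.
Asset sale (to non-banks) 20 billion kronor: a Riksbank asset is shed → −20B.
Discount-window repayment 53.5 billion kronor: a Riksbank asset is shed → −53.5B.
Government spending 44 billion kronor: only the composition of liabilities changes → 0.
Net: 0 − 20 − 53.5 + 0 = -73.5 billion.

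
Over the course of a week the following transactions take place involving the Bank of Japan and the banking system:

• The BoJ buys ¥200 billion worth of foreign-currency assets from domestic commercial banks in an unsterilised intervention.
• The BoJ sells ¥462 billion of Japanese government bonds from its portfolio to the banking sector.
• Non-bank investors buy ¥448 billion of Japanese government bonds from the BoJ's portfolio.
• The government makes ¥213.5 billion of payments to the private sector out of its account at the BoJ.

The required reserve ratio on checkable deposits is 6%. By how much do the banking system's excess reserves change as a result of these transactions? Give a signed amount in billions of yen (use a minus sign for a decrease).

FX purchase ¥200 billion: reserves +¥200B, deposits 0.
OMO sale (to banks) ¥462 billion: reserves −¥462B, deposits 0.
Asset sale (to non-banks) ¥448 billion: reserves −¥448B, deposits −¥448B.
Government spending ¥213.5 billion: reserves +¥213.5B, deposits +¥213.5B.
Totals: Δreserves = −¥496.5B, Δdeposits = −¥234.5B.
Δrequired reserves = 6% × −¥234.5B = −¥14.07B.
Δexcess reserves = Δreserves − Δrequired = −¥496.5B − (−¥14.07B) = -¥482.43 billion.

-¥482.43 billion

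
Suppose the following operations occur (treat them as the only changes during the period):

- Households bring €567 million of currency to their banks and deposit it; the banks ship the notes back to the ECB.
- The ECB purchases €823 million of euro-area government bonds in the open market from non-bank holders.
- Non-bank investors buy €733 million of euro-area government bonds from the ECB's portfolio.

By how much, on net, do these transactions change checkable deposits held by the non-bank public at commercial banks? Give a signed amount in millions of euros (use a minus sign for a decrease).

+€657 million

ECB balance sheet:
  Assets:      Securities +€90M
  Liabilities: Bank reserves +€657M, Currency in circulation −€567M
Commercial banking system:
  Assets:      Reserves at CB +€657M
  Liabilities: Checkable deposits +€657M
So the change in checkable deposits held by the non-bank public at commercial banks is +€657 million.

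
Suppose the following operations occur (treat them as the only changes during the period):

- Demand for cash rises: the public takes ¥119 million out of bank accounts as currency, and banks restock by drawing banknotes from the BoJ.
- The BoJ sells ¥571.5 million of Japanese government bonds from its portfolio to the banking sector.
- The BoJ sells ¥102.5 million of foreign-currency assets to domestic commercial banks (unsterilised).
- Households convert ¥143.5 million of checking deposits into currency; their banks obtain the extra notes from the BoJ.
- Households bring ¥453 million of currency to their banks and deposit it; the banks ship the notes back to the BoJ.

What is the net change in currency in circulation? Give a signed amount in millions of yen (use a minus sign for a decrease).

-¥190.5 million

BoJ balance sheet:
  Assets:      Securities −¥571.5M, Foreign assets −¥102.5M
  Liabilities: Bank reserves −¥483.5M, Currency in circulation −¥190.5M
So the change in currency in circulation is -¥190.5 million.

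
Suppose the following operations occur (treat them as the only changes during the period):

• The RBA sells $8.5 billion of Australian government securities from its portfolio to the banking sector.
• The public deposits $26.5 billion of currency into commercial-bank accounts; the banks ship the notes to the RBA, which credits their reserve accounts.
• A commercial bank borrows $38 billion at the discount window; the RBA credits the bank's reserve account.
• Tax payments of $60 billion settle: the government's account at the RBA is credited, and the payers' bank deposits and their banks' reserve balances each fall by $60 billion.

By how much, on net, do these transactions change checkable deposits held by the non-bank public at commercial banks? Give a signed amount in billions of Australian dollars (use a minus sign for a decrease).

-$33.5 billion

RBA balance sheet:
  Assets:      Securities −$8.5B, Loans to banks +$38B
  Liabilities: Bank reserves −$4B, Currency in circulation −$26.5B, Government deposits +$60B
Commercial banking system:
  Assets:      Reserves at CB −$4B, Securities +$8.5B
  Liabilities: Checkable deposits −$33.5B, Borrowings from CB +$38B
So the change in checkable deposits held by the non-bank public at commercial banks is -$33.5 billion.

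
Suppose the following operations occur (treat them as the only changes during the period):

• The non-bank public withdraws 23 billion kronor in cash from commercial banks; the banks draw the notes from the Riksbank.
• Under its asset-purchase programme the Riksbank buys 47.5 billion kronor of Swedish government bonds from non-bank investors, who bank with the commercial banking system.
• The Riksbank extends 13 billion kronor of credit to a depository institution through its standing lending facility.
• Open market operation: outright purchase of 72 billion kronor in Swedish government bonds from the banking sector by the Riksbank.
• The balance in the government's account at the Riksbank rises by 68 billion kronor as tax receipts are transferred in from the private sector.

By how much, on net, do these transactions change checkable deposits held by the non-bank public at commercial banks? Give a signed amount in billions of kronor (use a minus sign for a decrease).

Riksbank balance sheet:
  Assets:      Securities +119.5B, Loans to banks +13B
  Liabilities: Bank reserves +41.5B, Currency in circulation +23B, Government deposits +68B
Commercial banking system:
  Assets:      Reserves at CB +41.5B, Securities −72B
  Liabilities: Checkable deposits −43.5B, Borrowings from CB +13B
So the change in checkable deposits held by the non-bank public at commercial banks is -43.5 billion.

-43.5 billion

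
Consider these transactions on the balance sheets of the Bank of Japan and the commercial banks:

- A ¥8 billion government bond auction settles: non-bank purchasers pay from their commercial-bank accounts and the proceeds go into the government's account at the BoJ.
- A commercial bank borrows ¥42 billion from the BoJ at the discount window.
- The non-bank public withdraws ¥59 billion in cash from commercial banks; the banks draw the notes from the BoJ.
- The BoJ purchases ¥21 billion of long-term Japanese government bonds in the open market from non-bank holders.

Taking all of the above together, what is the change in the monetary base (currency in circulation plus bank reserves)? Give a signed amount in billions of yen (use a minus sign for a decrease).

+¥55 billion

Government account inflow ¥8 billion: reserves shift to a non-base liability → −¥8B.
Discount-window loan ¥42 billion: BoJ balance sheet expands → +¥42B.
Currency withdrawal ¥59 billion: just a shift between currency and reserves — both are base money → 0.
Asset purchase (from non-banks) ¥21 billion: BoJ balance sheet expands → +¥21B.
Net: −8 + 42 + 0 + 21 = +¥55 billion.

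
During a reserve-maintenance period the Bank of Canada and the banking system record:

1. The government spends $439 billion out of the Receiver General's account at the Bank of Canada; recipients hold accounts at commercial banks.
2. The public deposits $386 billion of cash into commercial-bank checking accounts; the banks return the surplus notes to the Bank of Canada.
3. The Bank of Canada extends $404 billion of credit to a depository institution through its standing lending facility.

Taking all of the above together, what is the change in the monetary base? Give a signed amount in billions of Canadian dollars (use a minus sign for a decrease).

+$843 billion

Bank of Canada balance sheet:
  Assets:      Loans to banks +$404B
  Liabilities: Bank reserves +$1229B, Currency in circulation −$386B, Government deposits −$439B
Commercial banking system:
  Assets:      Reserves at CB +$1229B
  Liabilities: Checkable deposits +$825B, Borrowings from CB +$404B
Monetary base = currency + reserves: −$386B + (+$1229B) = +$843 billion.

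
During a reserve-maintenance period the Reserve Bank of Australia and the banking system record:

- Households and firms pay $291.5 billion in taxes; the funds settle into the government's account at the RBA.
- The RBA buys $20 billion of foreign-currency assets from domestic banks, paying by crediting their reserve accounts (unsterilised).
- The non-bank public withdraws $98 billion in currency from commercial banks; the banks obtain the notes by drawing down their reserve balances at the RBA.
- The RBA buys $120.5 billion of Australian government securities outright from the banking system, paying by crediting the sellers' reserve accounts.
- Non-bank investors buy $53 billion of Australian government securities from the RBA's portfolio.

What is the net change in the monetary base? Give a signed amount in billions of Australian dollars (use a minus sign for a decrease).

Government account inflow $291.5 billion: reserves shift to a non-base liability → −$291.5B.
FX purchase $20 billion: RBA balance sheet expands → +$20B.
Currency withdrawal $98 billion: just a shift between currency and reserves — both are base money → 0.
OMO purchase (from banks) $120.5 billion: RBA balance sheet expands → +$120.5B.
Asset sale (to non-banks) $53 billion: RBA balance sheet contracts → −$53B.
Net: −291.5 + 20 + 0 + 120.5 − 53 = -$204 billion.

-$204 billion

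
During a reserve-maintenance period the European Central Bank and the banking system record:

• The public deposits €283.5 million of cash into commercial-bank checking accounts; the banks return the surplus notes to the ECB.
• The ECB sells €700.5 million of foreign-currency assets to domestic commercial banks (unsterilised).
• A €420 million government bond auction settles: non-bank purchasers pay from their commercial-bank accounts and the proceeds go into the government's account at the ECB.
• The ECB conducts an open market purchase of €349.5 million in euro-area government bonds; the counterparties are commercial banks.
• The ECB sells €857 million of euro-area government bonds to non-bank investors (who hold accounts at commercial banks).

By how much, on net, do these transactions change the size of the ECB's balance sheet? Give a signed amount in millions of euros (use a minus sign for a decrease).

Currency deposit €283.5 million: only the composition of liabilities changes → 0.
FX sale €700.5 million: an ECB asset is shed → −€700.5M.
Government account inflow €420 million: only the composition of liabilities changes → 0.
OMO purchase (from banks) €349.5 million: an ECB asset is acquired → +€349.5M.
Asset sale (to non-banks) €857 million: an ECB asset is shed → −€857M.
Net: 0 − 700.5 + 0 + 349.5 − 857 = -€1208 million.

-€1208 million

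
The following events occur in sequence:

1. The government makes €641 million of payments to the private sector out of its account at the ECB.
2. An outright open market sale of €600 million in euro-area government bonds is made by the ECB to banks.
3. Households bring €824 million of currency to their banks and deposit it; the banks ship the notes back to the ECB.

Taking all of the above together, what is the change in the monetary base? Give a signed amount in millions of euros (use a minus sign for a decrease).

+€41 million

Government spending €641 million: a non-base liability converts back to reserves → +€641M.
OMO sale (to banks) €600 million: ECB balance sheet contracts → −€600M.
Currency deposit €824 million: just a shift between currency and reserves — both are base money → 0.
Net: 641 − 600 + 0 = +€41 million.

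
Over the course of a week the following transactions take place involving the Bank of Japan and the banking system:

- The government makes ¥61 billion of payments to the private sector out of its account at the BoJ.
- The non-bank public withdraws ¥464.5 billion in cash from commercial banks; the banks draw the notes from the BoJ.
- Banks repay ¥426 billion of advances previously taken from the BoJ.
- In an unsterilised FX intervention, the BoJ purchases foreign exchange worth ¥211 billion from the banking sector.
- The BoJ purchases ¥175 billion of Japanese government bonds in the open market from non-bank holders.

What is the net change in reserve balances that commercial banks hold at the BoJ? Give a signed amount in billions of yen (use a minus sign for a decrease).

-¥443.5 billion

Government spending ¥61 billion: government payments flow into bank reserve accounts → +¥61B.
Currency withdrawal ¥464.5 billion: banks swap reserves for currency → −¥464.5B.
Discount-window repayment ¥426 billion: repayment is debited from reserves → −¥426B.
FX purchase ¥211 billion: the BoJ pays by crediting reserve accounts → +¥211B.
Asset purchase (from non-banks) ¥175 billion: the BoJ pays by crediting reserve accounts → +¥175B.
Net: 61 − 464.5 − 426 + 211 + 175 = -¥443.5 billion.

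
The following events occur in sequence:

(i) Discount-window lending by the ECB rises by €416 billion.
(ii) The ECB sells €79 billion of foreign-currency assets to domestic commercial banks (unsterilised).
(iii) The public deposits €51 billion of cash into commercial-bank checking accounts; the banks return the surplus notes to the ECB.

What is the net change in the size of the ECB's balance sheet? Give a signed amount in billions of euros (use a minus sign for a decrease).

+€337 billion

ECB balance sheet:
  Assets:      Loans to banks +€416B, Foreign assets −€79B
  Liabilities: Bank reserves +€388B, Currency in circulation −€51B
Commercial banking system:
  Assets:      Reserves at CB +€388B, Foreign assets +€79B
  Liabilities: Checkable deposits +€51B, Borrowings from CB +€416B
Change in total ECB assets = +€337 billion.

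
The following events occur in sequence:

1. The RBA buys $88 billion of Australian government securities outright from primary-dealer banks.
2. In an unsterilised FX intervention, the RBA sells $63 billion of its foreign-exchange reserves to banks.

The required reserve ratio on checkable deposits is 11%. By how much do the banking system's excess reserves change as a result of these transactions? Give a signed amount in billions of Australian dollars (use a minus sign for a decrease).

+$25 billion

OMO purchase (from banks) $88 billion: reserves +$88B, deposits 0.
FX sale $63 billion: reserves −$63B, deposits 0.
Totals: Δreserves = +$25B, Δdeposits = 0.
Δrequired reserves = 11% × 0 = 0.
Δexcess reserves = Δreserves − Δrequired = +$25B − (0) = +$25 billion.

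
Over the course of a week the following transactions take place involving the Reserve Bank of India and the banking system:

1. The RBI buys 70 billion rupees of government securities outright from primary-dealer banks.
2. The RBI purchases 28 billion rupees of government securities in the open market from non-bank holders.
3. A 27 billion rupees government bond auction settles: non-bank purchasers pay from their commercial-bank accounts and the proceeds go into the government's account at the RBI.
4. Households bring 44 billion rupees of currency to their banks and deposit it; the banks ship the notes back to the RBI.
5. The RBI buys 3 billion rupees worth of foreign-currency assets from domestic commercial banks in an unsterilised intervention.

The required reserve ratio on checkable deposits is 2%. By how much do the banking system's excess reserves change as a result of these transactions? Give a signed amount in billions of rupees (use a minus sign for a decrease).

+117.1 billion

OMO purchase (from banks) 70 billion rupees: reserves +70B, deposits 0.
Asset purchase (from non-banks) 28 billion rupees: reserves +28B, deposits +28B.
Government account inflow 27 billion rupees: reserves −27B, deposits −27B.
Currency deposit 44 billion rupees: reserves +44B, deposits +44B.
FX purchase 3 billion rupees: reserves +3B, deposits 0.
Totals: Δreserves = +118B, Δdeposits = +45B.
Δrequired reserves = 2% × +45B = +0.9B.
Δexcess reserves = Δreserves − Δrequired = +118B − (+0.9B) = +117.1 billion.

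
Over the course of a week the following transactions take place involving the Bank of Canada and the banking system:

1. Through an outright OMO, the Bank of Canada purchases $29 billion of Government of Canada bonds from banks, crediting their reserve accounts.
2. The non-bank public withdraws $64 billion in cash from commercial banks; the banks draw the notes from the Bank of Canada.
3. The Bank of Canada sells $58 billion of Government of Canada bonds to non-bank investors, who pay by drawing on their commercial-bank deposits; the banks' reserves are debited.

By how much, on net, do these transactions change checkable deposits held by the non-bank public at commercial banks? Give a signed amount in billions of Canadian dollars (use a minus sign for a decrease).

-$122 billion

Bank of Canada balance sheet:
  Assets:      Securities −$29B
  Liabilities: Bank reserves −$93B, Currency in circulation +$64B
Commercial banking system:
  Assets:      Reserves at CB −$93B, Securities −$29B
  Liabilities: Checkable deposits −$122B
So the change in checkable deposits held by the non-bank public at commercial banks is -$122 billion.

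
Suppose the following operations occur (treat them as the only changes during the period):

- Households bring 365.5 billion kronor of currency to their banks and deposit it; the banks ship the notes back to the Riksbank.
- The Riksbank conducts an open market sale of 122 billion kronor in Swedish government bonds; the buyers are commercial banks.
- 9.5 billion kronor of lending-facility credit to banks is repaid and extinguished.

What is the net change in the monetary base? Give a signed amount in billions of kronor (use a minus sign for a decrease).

Currency deposit 365.5 billion kronor: just a shift between currency and reserves — both are base money → 0.
OMO sale (to banks) 122 billion kronor: Riksbank balance sheet contracts → −122B.
Discount-window repayment 9.5 billion kronor: Riksbank balance sheet contracts → −9.5B.
Net: 0 − 122 − 9.5 = -131.5 billion.

-131.5 billion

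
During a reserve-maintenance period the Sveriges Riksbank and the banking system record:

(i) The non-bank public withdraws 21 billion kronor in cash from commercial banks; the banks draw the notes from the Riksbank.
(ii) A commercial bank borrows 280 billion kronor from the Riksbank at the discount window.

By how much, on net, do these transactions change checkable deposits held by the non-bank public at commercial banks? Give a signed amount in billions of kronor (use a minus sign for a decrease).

Riksbank balance sheet:
  Assets:      Loans to banks +280B
  Liabilities: Bank reserves +259B, Currency in circulation +21B
Commercial banking system:
  Assets:      Reserves at CB +259B
  Liabilities: Checkable deposits −21B, Borrowings from CB +280B
So the change in checkable deposits held by the non-bank public at commercial banks is -21 billion.

-21 billion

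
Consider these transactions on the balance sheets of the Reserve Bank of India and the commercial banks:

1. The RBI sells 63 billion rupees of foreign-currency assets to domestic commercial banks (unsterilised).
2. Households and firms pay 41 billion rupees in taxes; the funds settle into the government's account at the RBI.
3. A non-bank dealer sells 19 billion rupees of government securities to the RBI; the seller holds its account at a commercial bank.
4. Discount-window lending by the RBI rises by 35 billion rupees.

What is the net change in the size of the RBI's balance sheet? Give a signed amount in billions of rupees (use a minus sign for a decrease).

RBI balance sheet:
  Assets:      Securities +19B, Loans to banks +35B, Foreign assets −63B
  Liabilities: Bank reserves −50B, Government deposits +41B
Commercial banking system:
  Assets:      Reserves at CB −50B, Foreign assets +63B
  Liabilities: Checkable deposits −22B, Borrowings from CB +35B
Change in total RBI assets = -9 billion.

-9 billion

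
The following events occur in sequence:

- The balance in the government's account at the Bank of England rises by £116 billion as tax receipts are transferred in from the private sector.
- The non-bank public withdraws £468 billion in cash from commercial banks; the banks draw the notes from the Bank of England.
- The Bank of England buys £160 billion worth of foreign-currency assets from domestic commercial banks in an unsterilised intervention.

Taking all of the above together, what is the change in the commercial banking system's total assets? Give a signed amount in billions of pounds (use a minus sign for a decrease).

Government account inflow £116 billion: bank balance sheets shrink → −£116B.
Currency withdrawal £468 billion: bank balance sheets shrink → −£468B.
FX purchase £160 billion: just an asset swap on bank balance sheets → 0.
Net: −116 − 468 + 0 = -£584 billion.

-£584 billion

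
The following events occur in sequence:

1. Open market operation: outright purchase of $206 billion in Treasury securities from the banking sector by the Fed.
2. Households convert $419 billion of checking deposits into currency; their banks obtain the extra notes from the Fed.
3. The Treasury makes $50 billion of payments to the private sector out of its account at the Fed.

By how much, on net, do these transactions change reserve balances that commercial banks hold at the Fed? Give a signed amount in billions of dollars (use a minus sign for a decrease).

-$163 billion

OMO purchase (from banks) $206 billion: the Fed pays by crediting reserve accounts → +$206B.
Currency withdrawal $419 billion: banks swap reserves for currency → −$419B.
Government spending $50 billion: government payments flow into bank reserve accounts → +$50B.
Net: 206 − 419 + 50 = -$163 billion.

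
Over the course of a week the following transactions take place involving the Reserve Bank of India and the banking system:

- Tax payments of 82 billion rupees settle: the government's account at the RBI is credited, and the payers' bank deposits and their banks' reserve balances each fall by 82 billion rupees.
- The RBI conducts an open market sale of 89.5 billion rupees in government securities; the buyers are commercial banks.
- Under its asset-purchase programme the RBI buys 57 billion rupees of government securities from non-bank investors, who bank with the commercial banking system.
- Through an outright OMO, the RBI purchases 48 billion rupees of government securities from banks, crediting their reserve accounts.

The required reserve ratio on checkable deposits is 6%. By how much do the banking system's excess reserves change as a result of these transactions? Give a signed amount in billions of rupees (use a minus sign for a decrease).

Government account inflow 82 billion rupees: reserves −82B, deposits −82B.
OMO sale (to banks) 89.5 billion rupees: reserves −89.5B, deposits 0.
Asset purchase (from non-banks) 57 billion rupees: reserves +57B, deposits +57B.
OMO purchase (from banks) 48 billion rupees: reserves +48B, deposits 0.
Totals: Δreserves = −66.5B, Δdeposits = −25B.
Δrequired reserves = 6% × −25B = −1.5B.
Δexcess reserves = Δreserves − Δrequired = −66.5B − (−1.5B) = -65 billion.

-65 billion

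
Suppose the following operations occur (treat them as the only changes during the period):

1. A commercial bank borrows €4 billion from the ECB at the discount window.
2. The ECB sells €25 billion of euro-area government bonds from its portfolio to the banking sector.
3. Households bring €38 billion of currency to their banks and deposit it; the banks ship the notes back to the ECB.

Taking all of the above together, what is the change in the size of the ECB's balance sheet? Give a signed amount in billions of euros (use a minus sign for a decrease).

-€21 billion

Discount-window loan €4 billion: an ECB asset is acquired → +€4B.
OMO sale (to banks) €25 billion: an ECB asset is shed → −€25B.
Currency deposit €38 billion: only the composition of liabilities changes → 0.
Net: 4 − 25 + 0 = -€21 billion.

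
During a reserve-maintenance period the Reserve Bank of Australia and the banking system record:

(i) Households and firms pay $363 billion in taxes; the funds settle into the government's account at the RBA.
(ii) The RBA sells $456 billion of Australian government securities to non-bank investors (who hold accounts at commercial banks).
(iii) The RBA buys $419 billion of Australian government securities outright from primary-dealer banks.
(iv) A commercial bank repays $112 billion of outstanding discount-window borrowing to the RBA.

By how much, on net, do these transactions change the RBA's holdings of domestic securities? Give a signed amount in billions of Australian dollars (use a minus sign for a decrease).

-$37 billion

Government account inflow $363 billion: the RBA's securities portfolio is untouched → 0.
Asset sale (to non-banks) $456 billion: securities removed from the RBA's portfolio → −$456B.
OMO purchase (from banks) $419 billion: securities added to the RBA's portfolio → +$419B.
Discount-window repayment $112 billion: the RBA's securities portfolio is untouched → 0.
Net: 0 − 456 + 419 + 0 = -$37 billion.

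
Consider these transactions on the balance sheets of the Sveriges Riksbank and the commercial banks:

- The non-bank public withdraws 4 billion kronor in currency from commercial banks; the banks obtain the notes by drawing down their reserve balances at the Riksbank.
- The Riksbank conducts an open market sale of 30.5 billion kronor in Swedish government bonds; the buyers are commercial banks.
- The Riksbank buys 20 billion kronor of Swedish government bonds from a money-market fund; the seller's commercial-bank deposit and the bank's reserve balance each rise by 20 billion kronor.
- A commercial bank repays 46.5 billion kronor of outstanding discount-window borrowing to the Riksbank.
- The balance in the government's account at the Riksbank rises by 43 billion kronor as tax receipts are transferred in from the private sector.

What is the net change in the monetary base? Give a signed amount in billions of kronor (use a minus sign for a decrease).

-100 billion

Riksbank balance sheet:
  Assets:      Securities −10.5B, Loans to banks −46.5B
  Liabilities: Bank reserves −104B, Currency in circulation +4B, Government deposits +43B
Commercial banking system:
  Assets:      Reserves at CB −104B, Securities +30.5B
  Liabilities: Checkable deposits −27B, Borrowings from CB −46.5B
Monetary base = currency + reserves: +4B + (−104B) = -100 billion.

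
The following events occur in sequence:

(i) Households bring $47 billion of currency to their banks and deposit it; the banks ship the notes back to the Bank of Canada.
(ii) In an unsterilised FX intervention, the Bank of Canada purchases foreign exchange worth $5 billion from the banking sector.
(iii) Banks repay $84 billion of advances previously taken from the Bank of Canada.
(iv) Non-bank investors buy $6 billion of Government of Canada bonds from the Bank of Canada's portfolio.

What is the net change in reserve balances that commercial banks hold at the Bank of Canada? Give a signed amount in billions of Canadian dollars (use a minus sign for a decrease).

Currency deposit $47 billion: returned notes are swapped for reserve credit → +$47B.
FX purchase $5 billion: the Bank of Canada pays by crediting reserve accounts → +$5B.
Discount-window repayment $84 billion: repayment is debited from reserves → −$84B.
Asset sale (to non-banks) $6 billion: the non-bank buyers' banks settle from reserves → −$6B.
Net: 47 + 5 − 84 − 6 = -$38 billion.

-$38 billion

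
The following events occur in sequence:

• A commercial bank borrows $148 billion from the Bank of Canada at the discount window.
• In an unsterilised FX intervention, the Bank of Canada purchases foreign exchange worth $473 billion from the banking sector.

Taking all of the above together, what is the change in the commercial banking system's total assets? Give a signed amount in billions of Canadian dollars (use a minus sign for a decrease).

Bank of Canada balance sheet:
  Assets:      Loans to banks +$148B, Foreign assets +$473B
  Liabilities: Bank reserves +$621B
Commercial banking system:
  Assets:      Reserves at CB +$621B, Foreign assets −$473B
  Liabilities: Borrowings from CB +$148B
Change in total bank assets = +$148 billion.

+$148 billion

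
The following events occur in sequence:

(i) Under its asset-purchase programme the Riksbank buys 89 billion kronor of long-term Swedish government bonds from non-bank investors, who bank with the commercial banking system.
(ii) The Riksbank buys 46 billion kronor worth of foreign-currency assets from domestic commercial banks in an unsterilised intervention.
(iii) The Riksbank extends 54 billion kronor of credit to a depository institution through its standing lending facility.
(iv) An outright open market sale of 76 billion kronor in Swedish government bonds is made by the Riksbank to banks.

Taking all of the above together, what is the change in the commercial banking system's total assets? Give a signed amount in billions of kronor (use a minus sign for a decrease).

Riksbank balance sheet:
  Assets:      Securities +13B, Loans to banks +54B, Foreign assets +46B
  Liabilities: Bank reserves +113B
Commercial banking system:
  Assets:      Reserves at CB +113B, Securities +76B, Foreign assets −46B
  Liabilities: Checkable deposits +89B, Borrowings from CB +54B
Change in total bank assets = +143 billion.

+143 billion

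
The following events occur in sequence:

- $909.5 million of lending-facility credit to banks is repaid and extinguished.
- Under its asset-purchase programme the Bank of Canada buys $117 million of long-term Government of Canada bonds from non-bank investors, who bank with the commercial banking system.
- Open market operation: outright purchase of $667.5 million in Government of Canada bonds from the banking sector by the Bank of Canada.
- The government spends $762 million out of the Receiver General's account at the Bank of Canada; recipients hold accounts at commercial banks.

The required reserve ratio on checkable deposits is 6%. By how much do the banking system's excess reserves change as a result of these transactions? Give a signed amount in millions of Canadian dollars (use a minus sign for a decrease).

Discount-window repayment $909.5 million: reserves −$909.5M, deposits 0.
Asset purchase (from non-banks) $117 million: reserves +$117M, deposits +$117M.
OMO purchase (from banks) $667.5 million: reserves +$667.5M, deposits 0.
Government spending $762 million: reserves +$762M, deposits +$762M.
Totals: Δreserves = +$637M, Δdeposits = +$879M.
Δrequired reserves = 6% × +$879M = +$52.74M.
Δexcess reserves = Δreserves − Δrequired = +$637M − (+$52.74M) = +$584.26 million.

+$584.26 million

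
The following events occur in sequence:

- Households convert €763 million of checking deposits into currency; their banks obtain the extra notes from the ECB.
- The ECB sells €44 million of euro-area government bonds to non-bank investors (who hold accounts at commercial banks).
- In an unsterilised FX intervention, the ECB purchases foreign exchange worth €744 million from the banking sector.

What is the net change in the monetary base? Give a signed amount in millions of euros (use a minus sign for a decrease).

+€700 million

Currency withdrawal €763 million: just a shift between currency and reserves — both are base money → 0.
Asset sale (to non-banks) €44 million: ECB balance sheet contracts → −€44M.
FX purchase €744 million: ECB balance sheet expands → +€744M.
Net: 0 − 44 + 744 = +€700 million.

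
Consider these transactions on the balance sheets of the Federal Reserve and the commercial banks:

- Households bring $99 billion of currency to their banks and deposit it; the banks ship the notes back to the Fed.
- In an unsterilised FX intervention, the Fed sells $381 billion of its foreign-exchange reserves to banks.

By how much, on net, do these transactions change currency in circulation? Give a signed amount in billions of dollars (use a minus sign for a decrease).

Currency deposit $99 billion: notes return to the central bank → −$99B.
FX sale $381 billion: no currency enters or leaves circulation → 0.
Net: −99 + 0 = -$99 billion.

-$99 billion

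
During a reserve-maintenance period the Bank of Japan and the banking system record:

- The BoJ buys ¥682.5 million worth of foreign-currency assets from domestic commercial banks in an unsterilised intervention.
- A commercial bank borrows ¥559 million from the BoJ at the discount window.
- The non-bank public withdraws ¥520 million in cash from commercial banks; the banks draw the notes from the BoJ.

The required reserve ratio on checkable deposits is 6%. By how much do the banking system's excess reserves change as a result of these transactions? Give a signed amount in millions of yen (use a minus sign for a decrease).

+¥752.7 million

FX purchase ¥682.5 million: reserves +¥682.5M, deposits 0.
Discount-window loan ¥559 million: reserves +¥559M, deposits 0.
Currency withdrawal ¥520 million: reserves −¥520M, deposits −¥520M.
Totals: Δreserves = +¥721.5M, Δdeposits = −¥520M.
Δrequired reserves = 6% × −¥520M = −¥31.2M.
Δexcess reserves = Δreserves − Δrequired = +¥721.5M − (−¥31.2M) = +¥752.7 million.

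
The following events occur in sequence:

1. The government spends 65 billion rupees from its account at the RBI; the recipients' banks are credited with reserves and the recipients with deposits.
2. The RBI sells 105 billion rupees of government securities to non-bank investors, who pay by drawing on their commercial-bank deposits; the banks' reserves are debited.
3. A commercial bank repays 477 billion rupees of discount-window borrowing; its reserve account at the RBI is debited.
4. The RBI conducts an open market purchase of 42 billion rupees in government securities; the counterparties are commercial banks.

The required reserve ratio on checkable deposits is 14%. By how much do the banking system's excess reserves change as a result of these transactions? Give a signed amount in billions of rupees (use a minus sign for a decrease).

Government spending 65 billion rupees: reserves +65B, deposits +65B.
Asset sale (to non-banks) 105 billion rupees: reserves −105B, deposits −105B.
Discount-window repayment 477 billion rupees: reserves −477B, deposits 0.
OMO purchase (from banks) 42 billion rupees: reserves +42B, deposits 0.
Totals: Δreserves = −475B, Δdeposits = −40B.
Δrequired reserves = 14% × −40B = −5.6B.
Δexcess reserves = Δreserves − Δrequired = −475B − (−5.6B) = -469.4 billion.

-469.4 billion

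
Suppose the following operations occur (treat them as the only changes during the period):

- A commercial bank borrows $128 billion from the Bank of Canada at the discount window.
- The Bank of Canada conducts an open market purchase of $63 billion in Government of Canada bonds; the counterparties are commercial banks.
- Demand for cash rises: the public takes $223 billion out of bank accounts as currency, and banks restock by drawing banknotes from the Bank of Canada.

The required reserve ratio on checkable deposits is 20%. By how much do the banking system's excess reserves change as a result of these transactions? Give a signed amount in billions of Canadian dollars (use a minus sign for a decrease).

Discount-window loan $128 billion: reserves +$128B, deposits 0.
OMO purchase (from banks) $63 billion: reserves +$63B, deposits 0.
Currency withdrawal $223 billion: reserves −$223B, deposits −$223B.
Totals: Δreserves = −$32B, Δdeposits = −$223B.
Δrequired reserves = 20% × −$223B = −$44.6B.
Δexcess reserves = Δreserves − Δrequired = −$32B − (−$44.6B) = +$12.6 billion.

+$12.6 billion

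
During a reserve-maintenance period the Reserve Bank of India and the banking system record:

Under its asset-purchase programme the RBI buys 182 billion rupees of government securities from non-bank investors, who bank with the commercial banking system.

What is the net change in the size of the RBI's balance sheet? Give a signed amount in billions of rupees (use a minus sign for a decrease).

RBI balance sheet:
  Assets:      Securities +182B
  Liabilities: Bank reserves +182B
Commercial banking system:
  Assets:      Reserves at CB +182B
  Liabilities: Checkable deposits +182B
Change in total RBI assets = +182 billion.

+182 billion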